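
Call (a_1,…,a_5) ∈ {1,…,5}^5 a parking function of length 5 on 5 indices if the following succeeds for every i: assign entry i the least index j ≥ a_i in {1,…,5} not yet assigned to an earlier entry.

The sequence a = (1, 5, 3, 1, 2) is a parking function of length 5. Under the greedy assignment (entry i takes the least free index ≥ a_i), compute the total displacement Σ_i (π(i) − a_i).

Σπ = 15 ({1..5} each once); Σa = 1+5+3+1+2 = 12; disp = 15−12 = 3.

3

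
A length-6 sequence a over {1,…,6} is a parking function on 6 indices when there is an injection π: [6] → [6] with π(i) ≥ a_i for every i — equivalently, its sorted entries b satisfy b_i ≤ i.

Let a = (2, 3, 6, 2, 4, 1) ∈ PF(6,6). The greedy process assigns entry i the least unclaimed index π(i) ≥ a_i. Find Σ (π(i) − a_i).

3

Σπ = 21 ({1..6} each once); Σa = 2+3+6+2+4+1 = 18; disp = 21−18 = 3.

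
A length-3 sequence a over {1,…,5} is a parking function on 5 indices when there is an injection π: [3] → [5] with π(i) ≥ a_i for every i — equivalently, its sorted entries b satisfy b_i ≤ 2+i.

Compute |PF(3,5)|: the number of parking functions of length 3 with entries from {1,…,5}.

108

Count = (5+1−3)·(5+1)^{3−1} = 3·36 = 108
Example (4,1,2) → sorted (1,2,4): b_i ≤ 2+i ∀i, a PF.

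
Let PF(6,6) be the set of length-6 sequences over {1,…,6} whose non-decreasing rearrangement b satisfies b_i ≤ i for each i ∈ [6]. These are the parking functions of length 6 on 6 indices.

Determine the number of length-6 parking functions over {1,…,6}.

16807

|PF(6,6)| = (6+1−6)·(6+1)^{6−1} = 1 · 16807 = 16807 (Pollak)
E.g. (4,1,6,3,5,2) → sorted (1,2,3,4,5,6): b_i ≤ i ∀i, a PF.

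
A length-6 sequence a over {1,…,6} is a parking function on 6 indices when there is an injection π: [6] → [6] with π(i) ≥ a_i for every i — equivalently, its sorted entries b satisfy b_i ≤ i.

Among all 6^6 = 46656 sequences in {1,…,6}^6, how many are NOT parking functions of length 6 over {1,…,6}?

29849

|PF(6,6)| = (6−6+1)·(6+1)^(6−1) = 1×16807 = 16807 [KW]
Check (5,5,1,6,6,6) → sorted (1,5,5,6,6,6): b_2=5>2, not a PF.
Total 46656; non-PF = 46656−16807 = 29849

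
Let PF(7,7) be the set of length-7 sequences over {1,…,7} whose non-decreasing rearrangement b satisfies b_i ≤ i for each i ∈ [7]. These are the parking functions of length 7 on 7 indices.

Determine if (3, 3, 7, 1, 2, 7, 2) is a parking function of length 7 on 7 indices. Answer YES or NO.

Sorted: b = (1, 2, 2, 3, 3, 7, 7).
  b_1=1 ≤ 1
  b_2=2 ≤ 2
  b_3=2 ≤ 3
  b_4=3 ≤ 4
  b_5=3 ≤ 5
  b_6=7 > 6
  fails at i=6 ⇒ NO

NO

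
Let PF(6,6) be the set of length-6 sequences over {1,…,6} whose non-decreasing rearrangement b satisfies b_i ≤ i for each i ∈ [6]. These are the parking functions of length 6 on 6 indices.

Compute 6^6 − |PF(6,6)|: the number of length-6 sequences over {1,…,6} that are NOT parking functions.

29849

|PF(6,6)| = (6+1−6)·(6+1)^{6−1} = 1×16807 = 16807 [KW]
E.g. (4,5,6,6,6,5) → sorted (4,5,5,6,6,6): b_1=4>1, not a PF.
So 46656 − 16807 = 29849 fail.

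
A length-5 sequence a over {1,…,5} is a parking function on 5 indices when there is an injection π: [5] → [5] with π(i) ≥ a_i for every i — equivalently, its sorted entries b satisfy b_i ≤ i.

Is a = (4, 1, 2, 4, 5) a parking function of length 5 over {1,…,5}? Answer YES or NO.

NO

Rearranged: b = (1, 2, 4, 4, 5).
  b_1=1 ≤ 1
  b_2=2 ≤ 2
  b_3=4 > 3
  fails at i=3 ⇒ NO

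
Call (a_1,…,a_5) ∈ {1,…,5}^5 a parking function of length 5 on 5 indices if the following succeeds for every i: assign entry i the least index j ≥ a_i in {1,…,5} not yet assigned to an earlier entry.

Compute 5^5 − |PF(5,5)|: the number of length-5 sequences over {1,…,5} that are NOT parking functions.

|PF(5,5)| = (6−5)·6^(5−1) = 1 · 1296 = 1296 (Konheim–Weiss)
Example (5,2,2,2,3) → sorted (2,2,2,3,5): b_1=2>1, not a PF.
Total 3125; non-PF = 3125−1296 = 1829

1829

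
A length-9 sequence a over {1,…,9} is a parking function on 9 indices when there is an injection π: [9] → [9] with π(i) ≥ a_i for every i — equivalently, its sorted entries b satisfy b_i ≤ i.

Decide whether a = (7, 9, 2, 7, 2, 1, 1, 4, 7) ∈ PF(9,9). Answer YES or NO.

NO

Rearranged: b = (1, 1, 2, 2, 4, 7, 7, 7, 9).
  b_1=1 ≤ 1
  b_2=1 ≤ 2
  b_3=2 ≤ 3
  b_4=2 ≤ 4
  b_5=4 ≤ 5
  b_6=7 > 6
  fails at i=6 ⇒ NO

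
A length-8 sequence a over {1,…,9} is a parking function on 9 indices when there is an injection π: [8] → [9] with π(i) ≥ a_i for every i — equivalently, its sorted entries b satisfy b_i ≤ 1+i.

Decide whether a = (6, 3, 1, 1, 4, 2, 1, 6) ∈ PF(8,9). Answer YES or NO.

Order a: b = (1, 1, 1, 2, 3, 4, 6, 6).
  b_1=1 ≤ 2
  b_2=1 ≤ 3
  b_3=1 ≤ 4
  b_4=2 ≤ 5
  b_5=3 ≤ 6
  b_6=4 ≤ 7
  b_7=6 ≤ 8
  b_8=6 ≤ 9
All bounds hold ⇒ YES

YES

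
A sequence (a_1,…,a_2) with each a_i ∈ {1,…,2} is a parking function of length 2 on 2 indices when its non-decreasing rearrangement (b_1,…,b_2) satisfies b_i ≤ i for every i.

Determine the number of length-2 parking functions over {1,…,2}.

Count = 1·3^1 = 1 · 3 = 3 (Konheim–Weiss)
E.g. (1,1) → sorted (1,1): b_i ≤ i ∀i, a PF.

3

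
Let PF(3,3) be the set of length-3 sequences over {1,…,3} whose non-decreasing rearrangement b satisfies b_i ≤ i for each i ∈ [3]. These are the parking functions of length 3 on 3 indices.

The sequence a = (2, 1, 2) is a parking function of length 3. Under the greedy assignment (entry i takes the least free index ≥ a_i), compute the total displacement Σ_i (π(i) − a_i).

1

Σπ(i) = 1+…+3 = 6; Σa = 2+1+2 = 5; disp = 6−5 = 1.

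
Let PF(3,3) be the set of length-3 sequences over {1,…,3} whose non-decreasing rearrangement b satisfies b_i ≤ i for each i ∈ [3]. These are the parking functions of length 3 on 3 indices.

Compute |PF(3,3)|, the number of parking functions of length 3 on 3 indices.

16

#PF = (4−3)·4^(3−1) = 1 · 16 = 16
One tuple (2,3,1) → sorted (1,2,3): b_i ≤ i ∀i, a PF.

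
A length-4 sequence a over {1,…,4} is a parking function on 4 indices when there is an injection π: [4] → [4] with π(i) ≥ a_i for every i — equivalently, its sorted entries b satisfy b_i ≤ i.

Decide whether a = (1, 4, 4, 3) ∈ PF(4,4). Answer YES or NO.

Rearranged: b = (1, 3, 4, 4).
  b_1=1 ≤ 1
  b_2=3 > 2
  fails at i=2 ⇒ NO

NO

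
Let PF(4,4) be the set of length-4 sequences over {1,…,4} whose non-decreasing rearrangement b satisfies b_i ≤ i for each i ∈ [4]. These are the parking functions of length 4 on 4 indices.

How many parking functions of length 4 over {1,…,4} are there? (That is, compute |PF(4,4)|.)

125

Count = (4−4+1)·(4+1)^(4−1) = 1·125 = 125
E.g. (3,1,4,2) → sorted (1,2,3,4): b_i ≤ i ∀i, a PF.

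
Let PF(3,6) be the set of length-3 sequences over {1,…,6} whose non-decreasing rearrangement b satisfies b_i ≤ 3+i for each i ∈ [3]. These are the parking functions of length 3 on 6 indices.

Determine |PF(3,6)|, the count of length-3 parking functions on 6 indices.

|PF| = (6−3+1)·(6+1)^(3−1) = 4 · 49 = 196 (Konheim–Weiss)
Example (5,4,2) → sorted (2,4,5): b_i ≤ 3+i ∀i, a PF.

196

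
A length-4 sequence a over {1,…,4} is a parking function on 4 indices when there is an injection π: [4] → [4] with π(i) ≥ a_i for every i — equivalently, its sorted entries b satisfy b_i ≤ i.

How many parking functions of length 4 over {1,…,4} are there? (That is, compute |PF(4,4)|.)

#PF = (5−4)·5^(4−1) = 1×125 = 125 (Pollak)
E.g. (3,1,2,3) → sorted (1,2,3,3): b_i ≤ i ∀i, a PF.

125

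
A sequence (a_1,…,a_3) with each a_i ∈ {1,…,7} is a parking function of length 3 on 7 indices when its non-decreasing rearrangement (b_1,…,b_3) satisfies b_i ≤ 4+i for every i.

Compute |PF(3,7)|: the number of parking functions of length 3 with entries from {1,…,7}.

|PF| = (7+1−3)·(7+1)^{3−1} = 5×64 = 320
E.g. (5,1,7) → sorted (1,5,7): b_i ≤ 4+i ∀i, a PF.

320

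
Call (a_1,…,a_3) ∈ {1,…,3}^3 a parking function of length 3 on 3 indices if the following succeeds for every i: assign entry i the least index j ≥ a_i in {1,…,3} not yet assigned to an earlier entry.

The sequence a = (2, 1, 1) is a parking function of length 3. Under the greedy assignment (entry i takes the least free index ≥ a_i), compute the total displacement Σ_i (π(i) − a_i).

2

Σπ = 6 ({1..3} each once); Σa = 2+1+1 = 4; disp = 6−4 = 2.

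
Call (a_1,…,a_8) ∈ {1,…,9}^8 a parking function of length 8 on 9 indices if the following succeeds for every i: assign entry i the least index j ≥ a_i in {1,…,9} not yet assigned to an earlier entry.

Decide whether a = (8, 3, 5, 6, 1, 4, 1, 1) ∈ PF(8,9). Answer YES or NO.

Order a: b = (1, 1, 1, 3, 4, 5, 6, 8).
  b_1=1 ≤ 2
  b_2=1 ≤ 3
  b_3=1 ≤ 4
  b_4=3 ≤ 5
  b_5=4 ≤ 6
  b_6=5 ≤ 7
  b_7=6 ≤ 8
  b_8=8 ≤ 9
All bounds hold ⇒ YES

YES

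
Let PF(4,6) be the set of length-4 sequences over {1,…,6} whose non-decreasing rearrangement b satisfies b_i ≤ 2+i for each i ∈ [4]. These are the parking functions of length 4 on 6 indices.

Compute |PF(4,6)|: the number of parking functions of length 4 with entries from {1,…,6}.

1029

#PF = (6−4+1)·(6+1)^(4−1) = 3 · 343 = 1029 (Konheim–Weiss)
E.g. (2,6,3,4) → sorted (2,3,4,6): b_i ≤ 2+i ∀i, a PF.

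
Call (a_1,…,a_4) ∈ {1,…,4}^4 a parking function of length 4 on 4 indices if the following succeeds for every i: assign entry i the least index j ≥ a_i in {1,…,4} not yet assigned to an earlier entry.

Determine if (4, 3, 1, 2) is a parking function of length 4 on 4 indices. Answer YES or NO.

Order a: b = (1, 2, 3, 4).
  b_1=1 ≤ 1
  b_2=2 ≤ 2
  b_3=3 ≤ 3
  b_4=4 ≤ 4
All bounds hold ⇒ YES

YES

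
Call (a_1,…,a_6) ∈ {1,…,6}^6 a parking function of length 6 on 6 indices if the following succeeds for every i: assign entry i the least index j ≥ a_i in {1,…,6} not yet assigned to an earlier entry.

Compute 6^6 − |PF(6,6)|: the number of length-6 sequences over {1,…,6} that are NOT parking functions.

29849

Count = (6−6+1)·(6+1)^(6−1) = 1×16807 = 16807 (Pollak)
One tuple (4,6,6,5,5,4) → sorted (4,4,5,5,6,6): b_1=4>1, not a PF.
Total 46656; non-PF = 46656−16807 = 29849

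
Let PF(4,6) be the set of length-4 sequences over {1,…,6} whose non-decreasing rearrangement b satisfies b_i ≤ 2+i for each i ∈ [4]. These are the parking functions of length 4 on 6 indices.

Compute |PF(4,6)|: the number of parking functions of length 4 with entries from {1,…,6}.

#PF = 3·7^3 = 3 · 343 = 1029
Check (5,3,6,4) → sorted (3,4,5,6): b_i ≤ 2+i ∀i, a PF.

1029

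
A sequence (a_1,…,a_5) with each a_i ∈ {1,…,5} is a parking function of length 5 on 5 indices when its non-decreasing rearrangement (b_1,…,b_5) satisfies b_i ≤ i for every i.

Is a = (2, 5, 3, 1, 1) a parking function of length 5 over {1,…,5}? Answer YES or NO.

Rearranged: b = (1, 1, 2, 3, 5).
  b_1=1 ≤ 1
  b_2=1 ≤ 2
  b_3=2 ≤ 3
  b_4=3 ≤ 4
  b_5=5 ≤ 5
All bounds hold ⇒ YES

YES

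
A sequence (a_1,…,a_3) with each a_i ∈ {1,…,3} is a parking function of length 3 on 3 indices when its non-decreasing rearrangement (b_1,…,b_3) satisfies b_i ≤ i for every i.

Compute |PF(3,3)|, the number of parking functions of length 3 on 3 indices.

|PF| = (3−3+1)·(3+1)^(3−1) = 1 · 16 = 16 [KW]
Example (1,3,1) → sorted (1,1,3): b_i ≤ i ∀i, a PF.

16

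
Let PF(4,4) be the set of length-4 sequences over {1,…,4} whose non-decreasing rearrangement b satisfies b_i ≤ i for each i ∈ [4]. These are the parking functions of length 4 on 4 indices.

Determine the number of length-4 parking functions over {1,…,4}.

|PF(4,4)| = (4+1−4)·(4+1)^{4−1} = 1×125 = 125 [KW]
One tuple (1,3,2,4) → sorted (1,2,3,4): b_i ≤ i ∀i, a PF.

125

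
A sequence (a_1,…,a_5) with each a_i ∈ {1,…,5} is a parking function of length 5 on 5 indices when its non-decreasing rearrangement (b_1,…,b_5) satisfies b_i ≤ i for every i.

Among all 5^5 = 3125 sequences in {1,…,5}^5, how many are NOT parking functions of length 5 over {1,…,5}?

1829

#PF = 1·6^4 = 1 · 1296 = 1296
Example (4,5,2,5,4) → sorted (2,4,4,5,5): b_1=2>1, not a PF.
Total 3125; non-PF = 3125−1296 = 1829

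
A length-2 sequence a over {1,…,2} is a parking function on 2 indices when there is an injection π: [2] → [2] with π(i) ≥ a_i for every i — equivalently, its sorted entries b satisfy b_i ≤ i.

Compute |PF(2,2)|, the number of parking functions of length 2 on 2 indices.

3

|PF| = (3−2)·3^(2−1) = 1×3 = 3 [KW]
E.g. (2,1) → sorted (1,2): b_i ≤ i ∀i, a PF.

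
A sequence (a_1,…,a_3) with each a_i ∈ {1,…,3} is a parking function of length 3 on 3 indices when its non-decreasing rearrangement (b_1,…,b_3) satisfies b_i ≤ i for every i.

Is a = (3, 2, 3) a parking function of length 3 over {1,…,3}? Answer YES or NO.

NO

Order a: b = (2, 3, 3).
  b_1=2 > 1
  fails at i=1 ⇒ NO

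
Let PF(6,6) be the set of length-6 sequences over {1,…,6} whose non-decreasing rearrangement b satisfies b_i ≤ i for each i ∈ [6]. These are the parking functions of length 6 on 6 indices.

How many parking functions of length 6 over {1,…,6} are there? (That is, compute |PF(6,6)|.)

|PF| = (6+1−6)·(6+1)^{6−1} = 1×16807 = 16807 (Pollak)
E.g. (3,5,2,2,2,1) → sorted (1,2,2,2,3,5): b_i ≤ i ∀i, a PF.

16807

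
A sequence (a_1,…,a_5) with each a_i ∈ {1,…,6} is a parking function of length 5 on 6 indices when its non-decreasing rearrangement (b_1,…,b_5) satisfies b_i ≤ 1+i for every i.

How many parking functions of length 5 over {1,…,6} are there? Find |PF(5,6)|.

4802

Count = 2·7^4 = 2·2401 = 4802
Check (6,3,3,2,5) → sorted (2,3,3,5,6): b_i ≤ 1+i ∀i, a PF.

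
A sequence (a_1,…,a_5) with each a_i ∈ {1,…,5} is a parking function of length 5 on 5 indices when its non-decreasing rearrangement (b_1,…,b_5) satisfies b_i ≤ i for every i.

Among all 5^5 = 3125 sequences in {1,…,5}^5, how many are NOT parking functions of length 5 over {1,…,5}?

1829

|PF| = (6−5)·6^(5−1) = 1 · 1296 = 1296 [KW]
Check (4,4,5,4,5) → sorted (4,4,4,5,5): b_1=4>1, not a PF.
5^5 − 1296 = 3125 − 1296 = 1829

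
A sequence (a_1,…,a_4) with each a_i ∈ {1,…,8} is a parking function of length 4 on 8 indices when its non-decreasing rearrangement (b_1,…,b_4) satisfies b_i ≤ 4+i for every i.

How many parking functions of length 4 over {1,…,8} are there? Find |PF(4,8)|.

3645

|PF| = (9−4)·9^(4−1) = 5 · 729 = 3645 (Konheim–Weiss)
Example (4,7,4,4) → sorted (4,4,4,7): b_i ≤ 4+i ∀i, a PF.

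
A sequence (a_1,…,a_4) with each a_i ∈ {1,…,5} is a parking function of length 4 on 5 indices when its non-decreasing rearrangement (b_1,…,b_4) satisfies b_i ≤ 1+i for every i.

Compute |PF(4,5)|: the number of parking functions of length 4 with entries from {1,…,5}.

|PF(4,5)| = (5−4+1)·(5+1)^(4−1) = 2·216 = 432 [KW]
One tuple (3,4,2,3) → sorted (2,3,3,4): b_i ≤ 1+i ∀i, a PF.

432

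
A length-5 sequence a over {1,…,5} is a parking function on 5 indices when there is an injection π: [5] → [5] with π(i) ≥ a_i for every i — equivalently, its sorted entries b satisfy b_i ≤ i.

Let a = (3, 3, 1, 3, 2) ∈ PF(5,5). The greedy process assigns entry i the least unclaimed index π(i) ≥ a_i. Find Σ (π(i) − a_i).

3

Σπ(i) = 1+…+5 = 15; Σa = 3+3+1+3+2 = 12; disp = 15−12 = 3.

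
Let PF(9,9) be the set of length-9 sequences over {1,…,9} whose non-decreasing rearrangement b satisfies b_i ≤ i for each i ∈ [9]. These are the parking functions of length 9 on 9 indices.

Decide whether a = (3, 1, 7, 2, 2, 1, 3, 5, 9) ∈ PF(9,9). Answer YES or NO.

Rearranged: b = (1, 1, 2, 2, 3, 3, 5, 7, 9).
  b_1=1 ≤ 1
  b_2=1 ≤ 2
  b_3=2 ≤ 3
  b_4=2 ≤ 4
  b_5=3 ≤ 5
  b_6=3 ≤ 6
  b_7=5 ≤ 7
  b_8=7 ≤ 8
  b_9=9 ≤ 9
All bounds hold ⇒ YES

YES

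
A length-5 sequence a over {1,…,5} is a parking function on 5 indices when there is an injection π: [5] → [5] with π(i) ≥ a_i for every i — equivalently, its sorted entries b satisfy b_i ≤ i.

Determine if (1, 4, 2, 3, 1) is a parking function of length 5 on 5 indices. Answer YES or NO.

YES

Order a: b = (1, 1, 2, 3, 4).
  b_1=1 ≤ 1
  b_2=1 ≤ 2
  b_3=2 ≤ 3
  b_4=3 ≤ 4
  b_5=4 ≤ 5
All bounds hold ⇒ YES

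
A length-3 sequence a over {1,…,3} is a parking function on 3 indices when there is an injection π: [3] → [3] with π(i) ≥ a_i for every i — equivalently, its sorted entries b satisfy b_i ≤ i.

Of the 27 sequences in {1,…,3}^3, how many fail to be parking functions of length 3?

11

|PF(3,3)| = (4−3)·4^(3−1) = 1 · 16 = 16 [KW]
One tuple (3,3,3) → sorted (3,3,3): b_1=3>1, not a PF.
3^3 − 16 = 27 − 16 = 11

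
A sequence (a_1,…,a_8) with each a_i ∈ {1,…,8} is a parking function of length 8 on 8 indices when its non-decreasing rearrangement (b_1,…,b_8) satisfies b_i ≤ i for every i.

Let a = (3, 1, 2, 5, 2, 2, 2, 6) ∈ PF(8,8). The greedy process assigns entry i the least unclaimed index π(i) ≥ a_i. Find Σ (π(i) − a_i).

13

Σπ(i) = 1+…+8 = 36; Σa = 3+1+2+5+2+2+2+6 = 23; disp = 36−23 = 13.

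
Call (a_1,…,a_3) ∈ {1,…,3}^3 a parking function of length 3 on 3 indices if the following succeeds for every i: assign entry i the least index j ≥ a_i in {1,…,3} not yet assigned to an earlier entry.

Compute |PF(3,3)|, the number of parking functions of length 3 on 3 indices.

#PF = (4−3)·4^(3−1) = 1·16 = 16 [KW]
Check (2,1,1) → sorted (1,1,2): b_i ≤ i ∀i, a PF.

16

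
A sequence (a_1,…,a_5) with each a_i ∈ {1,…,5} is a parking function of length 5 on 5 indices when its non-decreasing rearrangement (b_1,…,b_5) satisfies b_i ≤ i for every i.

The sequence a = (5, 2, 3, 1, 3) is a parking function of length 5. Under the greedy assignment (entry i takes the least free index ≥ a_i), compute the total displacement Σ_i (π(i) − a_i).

Σπ = 5·6/2 = 15 (π permutes [5]); Σa = 5+2+3+1+3 = 14; disp = 15−14 = 1.

1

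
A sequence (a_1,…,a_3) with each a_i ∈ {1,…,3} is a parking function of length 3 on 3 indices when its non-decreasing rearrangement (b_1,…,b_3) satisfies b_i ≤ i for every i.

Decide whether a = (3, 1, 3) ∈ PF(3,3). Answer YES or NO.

Sorted: b = (1, 3, 3).
  b_1=1 ≤ 1
  b_2=3 > 2
  fails at i=2 ⇒ NO

NO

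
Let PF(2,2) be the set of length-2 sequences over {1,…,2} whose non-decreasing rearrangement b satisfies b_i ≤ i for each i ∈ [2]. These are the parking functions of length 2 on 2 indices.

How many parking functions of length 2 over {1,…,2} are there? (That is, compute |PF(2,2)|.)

|PF| = (2−2+1)·(2+1)^(2−1) = 1 · 3 = 3 [KW]
E.g. (2,1) → sorted (1,2): b_i ≤ i ∀i, a PF.

3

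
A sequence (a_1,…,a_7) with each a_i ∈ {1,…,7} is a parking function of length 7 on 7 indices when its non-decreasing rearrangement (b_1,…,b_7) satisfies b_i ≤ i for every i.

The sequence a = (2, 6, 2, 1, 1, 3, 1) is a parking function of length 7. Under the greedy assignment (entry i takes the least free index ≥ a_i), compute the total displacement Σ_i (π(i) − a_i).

Σπ = 7·8/2 = 28 (π permutes [7]); Σa = 2+6+2+1+1+3+1 = 16; disp = 28−16 = 12.

12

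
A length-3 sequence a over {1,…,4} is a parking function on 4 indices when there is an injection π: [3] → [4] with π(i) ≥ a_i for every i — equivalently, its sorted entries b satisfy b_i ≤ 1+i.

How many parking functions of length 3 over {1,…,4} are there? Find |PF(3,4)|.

#PF = (4−3+1)·(4+1)^(3−1) = 2·25 = 50
E.g. (4,2,2) → sorted (2,2,4): b_i ≤ 1+i ∀i, a PF.

50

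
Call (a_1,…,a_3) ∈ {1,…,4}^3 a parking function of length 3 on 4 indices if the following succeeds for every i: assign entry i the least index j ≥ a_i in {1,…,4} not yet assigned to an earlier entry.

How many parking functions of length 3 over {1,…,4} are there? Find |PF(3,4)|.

|PF| = 2·5^2 = 2×25 = 50 (Konheim–Weiss)
E.g. (2,3,4) → sorted (2,3,4): b_i ≤ 1+i ∀i, a PF.

50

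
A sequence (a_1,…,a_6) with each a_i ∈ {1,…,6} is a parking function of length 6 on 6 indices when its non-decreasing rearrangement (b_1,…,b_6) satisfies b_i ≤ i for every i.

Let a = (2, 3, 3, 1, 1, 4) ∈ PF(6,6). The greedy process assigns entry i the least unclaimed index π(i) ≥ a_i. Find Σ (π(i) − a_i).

7

Σπ = 6·7/2 = 21 (π permutes [6]); Σa = 2+3+3+1+1+4 = 14; disp = 21−14 = 7.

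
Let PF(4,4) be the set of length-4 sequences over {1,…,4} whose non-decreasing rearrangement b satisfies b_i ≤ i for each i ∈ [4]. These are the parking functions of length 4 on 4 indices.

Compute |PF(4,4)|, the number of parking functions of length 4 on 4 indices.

125

|PF(4,4)| = (5−4)·5^(4−1) = 1 · 125 = 125 [KW]
One tuple (2,1,2,3) → sorted (1,2,2,3): b_i ≤ i ∀i, a PF.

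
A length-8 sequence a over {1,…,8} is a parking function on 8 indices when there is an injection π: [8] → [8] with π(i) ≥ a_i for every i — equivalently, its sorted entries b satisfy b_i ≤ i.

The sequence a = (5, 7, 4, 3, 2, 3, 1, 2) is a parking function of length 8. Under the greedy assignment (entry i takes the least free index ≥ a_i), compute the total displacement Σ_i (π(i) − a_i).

9

Σπ = 8·9/2 = 36 (π permutes [8]); Σa = 5+7+4+3+2+3+1+2 = 27; disp = 36−27 = 9.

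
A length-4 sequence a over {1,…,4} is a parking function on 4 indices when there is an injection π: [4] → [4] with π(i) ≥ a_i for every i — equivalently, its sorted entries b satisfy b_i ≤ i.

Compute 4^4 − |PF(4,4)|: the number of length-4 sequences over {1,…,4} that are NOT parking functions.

131

|PF| = (5−4)·5^(4−1) = 1 · 125 = 125
One tuple (4,3,4,3) → sorted (3,3,4,4): b_1=3>1, not a PF.
So 256 − 125 = 131 fail.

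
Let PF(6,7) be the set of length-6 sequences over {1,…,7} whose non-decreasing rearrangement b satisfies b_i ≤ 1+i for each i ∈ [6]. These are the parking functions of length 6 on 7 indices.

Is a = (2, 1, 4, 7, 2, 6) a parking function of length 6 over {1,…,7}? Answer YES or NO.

YES

Order a: b = (1, 2, 2, 4, 6, 7).
  b_1=1 ≤ 2
  b_2=2 ≤ 3
  b_3=2 ≤ 4
  b_4=4 ≤ 5
  b_5=6 ≤ 6
  b_6=7 ≤ 7
All bounds hold ⇒ YES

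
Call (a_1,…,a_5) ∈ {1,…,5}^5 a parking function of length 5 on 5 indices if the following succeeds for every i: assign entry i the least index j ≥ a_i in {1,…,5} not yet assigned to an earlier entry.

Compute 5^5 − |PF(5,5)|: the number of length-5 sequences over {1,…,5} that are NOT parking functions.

1829

Count = (5−5+1)·(5+1)^(5−1) = 1 · 1296 = 1296 (Konheim–Weiss)
One tuple (1,5,5,5,1) → sorted (1,1,5,5,5): b_3=5>3, not a PF.
5^5 − 1296 = 3125 − 1296 = 1829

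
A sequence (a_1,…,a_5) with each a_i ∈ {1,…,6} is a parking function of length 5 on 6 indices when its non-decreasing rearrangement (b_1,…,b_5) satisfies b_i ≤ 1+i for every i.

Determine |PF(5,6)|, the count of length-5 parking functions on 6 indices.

4802

#PF = (7−5)·7^(5−1) = 2×2401 = 4802
One tuple (2,2,5,6,4) → sorted (2,2,4,5,6): b_i ≤ 1+i ∀i, a PF.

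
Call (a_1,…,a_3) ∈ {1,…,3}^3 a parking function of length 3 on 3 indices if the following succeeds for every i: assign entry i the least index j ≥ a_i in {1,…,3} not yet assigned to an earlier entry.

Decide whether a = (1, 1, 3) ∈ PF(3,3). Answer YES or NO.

Sorted: b = (1, 1, 3).
  b_1=1 ≤ 1
  b_2=1 ≤ 2
  b_3=3 ≤ 3
All bounds hold ⇒ YES

YES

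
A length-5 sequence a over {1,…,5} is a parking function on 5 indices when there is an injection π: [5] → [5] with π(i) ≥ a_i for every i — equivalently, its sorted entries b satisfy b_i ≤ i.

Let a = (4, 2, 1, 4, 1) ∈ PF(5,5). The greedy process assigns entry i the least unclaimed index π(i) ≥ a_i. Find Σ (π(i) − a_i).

Σπ = 15 ({1..5} each once); Σa = 4+2+1+4+1 = 12; disp = 15−12 = 3.

3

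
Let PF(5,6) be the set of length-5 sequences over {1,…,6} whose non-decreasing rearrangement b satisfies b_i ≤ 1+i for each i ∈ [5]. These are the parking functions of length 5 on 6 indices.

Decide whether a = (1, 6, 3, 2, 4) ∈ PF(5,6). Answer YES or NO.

Sorted: b = (1, 2, 3, 4, 6).
  b_1=1 ≤ 2
  b_2=2 ≤ 3
  b_3=3 ≤ 4
  b_4=4 ≤ 5
  b_5=6 ≤ 6
All bounds hold ⇒ YES

YES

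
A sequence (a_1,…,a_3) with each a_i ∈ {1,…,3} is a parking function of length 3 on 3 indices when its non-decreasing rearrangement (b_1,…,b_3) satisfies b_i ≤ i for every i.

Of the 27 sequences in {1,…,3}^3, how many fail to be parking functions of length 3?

|PF| = (3+1−3)·(3+1)^{3−1} = 1·16 = 16 (Konheim–Weiss)
Example (1,3,3) → sorted (1,3,3): b_2=3>2, not a PF.
Total 27; non-PF = 27−16 = 11

11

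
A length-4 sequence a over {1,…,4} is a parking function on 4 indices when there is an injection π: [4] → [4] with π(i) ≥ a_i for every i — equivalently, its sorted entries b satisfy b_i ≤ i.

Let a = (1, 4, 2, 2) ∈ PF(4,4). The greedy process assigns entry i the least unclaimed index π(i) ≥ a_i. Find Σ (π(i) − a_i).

Σπ = 4·5/2 = 10 (π permutes [4]); Σa = 1+4+2+2 = 9; disp = 10−9 = 1.

1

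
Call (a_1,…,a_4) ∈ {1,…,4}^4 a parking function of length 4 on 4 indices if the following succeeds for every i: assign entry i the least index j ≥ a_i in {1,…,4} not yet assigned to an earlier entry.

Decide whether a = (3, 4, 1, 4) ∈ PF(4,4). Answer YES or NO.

Sorted: b = (1, 3, 4, 4).
  b_1=1 ≤ 1
  b_2=3 > 2
  fails at i=2 ⇒ NO

NO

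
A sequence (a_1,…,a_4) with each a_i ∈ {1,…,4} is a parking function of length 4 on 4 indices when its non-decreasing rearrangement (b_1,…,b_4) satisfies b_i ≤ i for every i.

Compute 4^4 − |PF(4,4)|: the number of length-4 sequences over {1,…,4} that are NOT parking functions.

131

|PF(4,4)| = (4−4+1)·(4+1)^(4−1) = 1 · 125 = 125
Example (3,2,2,2) → sorted (2,2,2,3): b_1=2>1, not a PF.
Total 256; non-PF = 256−125 = 131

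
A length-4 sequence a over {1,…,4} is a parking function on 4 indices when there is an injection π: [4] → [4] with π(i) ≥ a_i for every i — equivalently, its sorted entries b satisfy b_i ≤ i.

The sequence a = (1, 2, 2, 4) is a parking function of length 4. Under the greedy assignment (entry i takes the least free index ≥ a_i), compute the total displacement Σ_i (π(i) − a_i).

Σπ = 4·5/2 = 10 (π permutes [4]); Σa = 1+2+2+4 = 9; disp = 10−9 = 1.

1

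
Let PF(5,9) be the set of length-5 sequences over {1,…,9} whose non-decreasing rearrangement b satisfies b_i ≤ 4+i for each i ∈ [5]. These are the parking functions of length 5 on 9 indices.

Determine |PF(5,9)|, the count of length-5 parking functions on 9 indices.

50000

Count = (9−5+1)·(9+1)^(5−1) = 5 · 10000 = 50000
One tuple (5,5,8,6,5) → sorted (5,5,5,6,8): b_i ≤ 4+i ∀i, a PF.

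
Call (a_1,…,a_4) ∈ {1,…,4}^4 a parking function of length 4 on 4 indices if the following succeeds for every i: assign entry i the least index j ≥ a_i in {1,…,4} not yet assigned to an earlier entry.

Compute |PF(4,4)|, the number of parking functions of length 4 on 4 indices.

|PF| = (5−4)·5^(4−1) = 1·125 = 125 (Konheim–Weiss)
Check (1,2,3,3) → sorted (1,2,3,3): b_i ≤ i ∀i, a PF.

125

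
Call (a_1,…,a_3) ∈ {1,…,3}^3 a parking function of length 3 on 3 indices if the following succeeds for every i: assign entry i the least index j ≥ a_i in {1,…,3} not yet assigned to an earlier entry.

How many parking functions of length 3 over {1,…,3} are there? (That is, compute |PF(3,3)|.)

#PF = 1·4^2 = 1·16 = 16
Check (2,1,3) → sorted (1,2,3): b_i ≤ i ∀i, a PF.

16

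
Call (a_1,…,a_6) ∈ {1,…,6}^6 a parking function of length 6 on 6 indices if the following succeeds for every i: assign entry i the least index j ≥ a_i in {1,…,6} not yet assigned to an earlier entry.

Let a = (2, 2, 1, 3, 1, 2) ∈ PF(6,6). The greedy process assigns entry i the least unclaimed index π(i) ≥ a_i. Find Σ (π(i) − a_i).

Σπ = 21 ({1..6} each once); Σa = 2+2+1+3+1+2 = 11; disp = 21−11 = 10.

10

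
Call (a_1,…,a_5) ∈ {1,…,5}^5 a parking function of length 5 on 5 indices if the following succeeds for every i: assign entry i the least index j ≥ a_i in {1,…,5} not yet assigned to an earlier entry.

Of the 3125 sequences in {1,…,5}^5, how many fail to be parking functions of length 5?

|PF(5,5)| = (5−5+1)·(5+1)^(5−1) = 1 · 1296 = 1296 (Konheim–Weiss)
Example (3,1,2,5,5) → sorted (1,2,3,5,5): b_4=5>4, not a PF.
So 3125 − 1296 = 1829 fail.

1829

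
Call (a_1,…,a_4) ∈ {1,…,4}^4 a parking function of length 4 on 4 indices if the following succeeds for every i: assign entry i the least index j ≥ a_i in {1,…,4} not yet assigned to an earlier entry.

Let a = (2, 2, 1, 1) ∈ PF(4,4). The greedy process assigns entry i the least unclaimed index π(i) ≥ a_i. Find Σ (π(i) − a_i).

4

Σπ(i) = 1+…+4 = 10; Σa = 2+2+1+1 = 6; disp = 10−6 = 4.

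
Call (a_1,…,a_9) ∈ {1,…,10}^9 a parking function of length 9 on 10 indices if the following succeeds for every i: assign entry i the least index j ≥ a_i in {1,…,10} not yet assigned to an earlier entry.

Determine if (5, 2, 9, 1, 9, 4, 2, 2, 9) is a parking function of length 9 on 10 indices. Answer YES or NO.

Rearranged: b = (1, 2, 2, 2, 4, 5, 9, 9, 9).
  b_1=1 ≤ 2
  b_2=2 ≤ 3
  b_3=2 ≤ 4
  b_4=2 ≤ 5
  b_5=4 ≤ 6
  b_6=5 ≤ 7
  b_7=9 > 8
  fails at i=7 ⇒ NO

NO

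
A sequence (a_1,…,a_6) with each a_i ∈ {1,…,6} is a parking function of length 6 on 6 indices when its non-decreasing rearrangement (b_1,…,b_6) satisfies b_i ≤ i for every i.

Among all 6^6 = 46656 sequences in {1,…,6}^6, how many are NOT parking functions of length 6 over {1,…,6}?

#PF = 1·7^5 = 1 · 16807 = 16807 (Pollak)
Check (4,3,6,3,3,3) → sorted (3,3,3,3,4,6): b_1=3>1, not a PF.
Total 46656; non-PF = 46656−16807 = 29849

29849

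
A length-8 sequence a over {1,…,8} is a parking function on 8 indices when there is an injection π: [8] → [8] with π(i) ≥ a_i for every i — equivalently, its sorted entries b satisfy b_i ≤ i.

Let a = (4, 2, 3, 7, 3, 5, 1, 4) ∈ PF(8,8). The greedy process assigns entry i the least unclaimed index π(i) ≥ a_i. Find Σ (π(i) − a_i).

Σπ(i) = 1+…+8 = 36; Σa = 4+2+3+7+3+5+1+4 = 29; disp = 36−29 = 7.

7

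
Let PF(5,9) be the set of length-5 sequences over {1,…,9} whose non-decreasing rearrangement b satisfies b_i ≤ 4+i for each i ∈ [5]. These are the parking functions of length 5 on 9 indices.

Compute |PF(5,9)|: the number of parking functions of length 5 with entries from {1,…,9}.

50000

#PF = (9−5+1)·(9+1)^(5−1) = 5·10000 = 50000
Check (2,6,4,5,8) → sorted (2,4,5,6,8): b_i ≤ 4+i ∀i, a PF.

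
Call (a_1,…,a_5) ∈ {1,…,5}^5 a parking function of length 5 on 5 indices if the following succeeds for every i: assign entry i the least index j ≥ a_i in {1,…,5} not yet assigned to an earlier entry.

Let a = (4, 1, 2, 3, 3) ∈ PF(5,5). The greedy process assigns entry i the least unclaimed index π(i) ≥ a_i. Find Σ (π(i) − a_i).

Σπ = 5·6/2 = 15 (π permutes [5]); Σa = 4+1+2+3+3 = 13; disp = 15−13 = 2.

2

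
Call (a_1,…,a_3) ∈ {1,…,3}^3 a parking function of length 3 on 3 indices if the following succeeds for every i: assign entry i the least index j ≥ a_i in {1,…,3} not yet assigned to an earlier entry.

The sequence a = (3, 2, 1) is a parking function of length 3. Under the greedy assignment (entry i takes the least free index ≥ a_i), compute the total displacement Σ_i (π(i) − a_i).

0

Σπ = 6 ({1..3} each once); Σa = 3+2+1 = 6; disp = 6−6 = 0.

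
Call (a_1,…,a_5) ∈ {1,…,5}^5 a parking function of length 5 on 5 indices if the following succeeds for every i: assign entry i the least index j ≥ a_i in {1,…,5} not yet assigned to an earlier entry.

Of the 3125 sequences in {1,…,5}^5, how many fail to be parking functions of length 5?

|PF| = (5−5+1)·(5+1)^(5−1) = 1×1296 = 1296
Example (3,5,5,4,4) → sorted (3,4,4,5,5): b_1=3>1, not a PF.
So 3125 − 1296 = 1829 fail.

1829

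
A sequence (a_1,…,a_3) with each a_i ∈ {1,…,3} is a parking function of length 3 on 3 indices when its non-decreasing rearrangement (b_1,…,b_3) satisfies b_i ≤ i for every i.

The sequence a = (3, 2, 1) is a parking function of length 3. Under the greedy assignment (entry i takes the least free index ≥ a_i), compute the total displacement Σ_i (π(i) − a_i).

Σπ = 3·4/2 = 6 (π permutes [3]); Σa = 3+2+1 = 6; disp = 6−6 = 0.

0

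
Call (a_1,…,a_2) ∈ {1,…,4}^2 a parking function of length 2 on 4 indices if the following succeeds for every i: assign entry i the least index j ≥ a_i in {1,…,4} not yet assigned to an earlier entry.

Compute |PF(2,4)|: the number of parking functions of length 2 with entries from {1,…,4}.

15

Count = (4+1−2)·(4+1)^{2−1} = 3×5 = 15
E.g. (4,3) → sorted (3,4): b_i ≤ 2+i ∀i, a PF.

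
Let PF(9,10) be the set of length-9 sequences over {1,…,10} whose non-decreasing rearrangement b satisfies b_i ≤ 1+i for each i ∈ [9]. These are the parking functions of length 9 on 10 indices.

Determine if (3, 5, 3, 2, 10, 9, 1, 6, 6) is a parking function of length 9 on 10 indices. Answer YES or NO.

YES

Order a: b = (1, 2, 3, 3, 5, 6, 6, 9, 10).
  b_1=1 ≤ 2
  b_2=2 ≤ 3
  b_3=3 ≤ 4
  b_4=3 ≤ 5
  b_5=5 ≤ 6
  b_6=6 ≤ 7
  b_7=6 ≤ 8
  b_8=9 ≤ 9
  b_9=10 ≤ 10
All bounds hold ⇒ YES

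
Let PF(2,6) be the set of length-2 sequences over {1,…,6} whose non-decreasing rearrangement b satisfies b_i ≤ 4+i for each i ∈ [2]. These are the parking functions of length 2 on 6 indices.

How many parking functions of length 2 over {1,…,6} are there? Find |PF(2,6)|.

35

#PF = 5·7^1 = 5×7 = 35 [KW]
E.g. (5,4) → sorted (4,5): b_i ≤ 4+i ∀i, a PF.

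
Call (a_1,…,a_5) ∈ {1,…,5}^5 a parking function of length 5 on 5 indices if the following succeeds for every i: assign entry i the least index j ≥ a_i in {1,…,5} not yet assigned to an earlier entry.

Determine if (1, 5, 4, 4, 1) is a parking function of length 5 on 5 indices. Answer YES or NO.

NO

Rearranged: b = (1, 1, 4, 4, 5).
  b_1=1 ≤ 1
  b_2=1 ≤ 2
  b_3=4 > 3
  fails at i=3 ⇒ NO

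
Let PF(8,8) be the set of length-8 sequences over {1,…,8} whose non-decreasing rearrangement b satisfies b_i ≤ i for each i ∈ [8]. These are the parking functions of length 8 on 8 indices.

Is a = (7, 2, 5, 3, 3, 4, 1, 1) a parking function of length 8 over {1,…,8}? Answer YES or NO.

YES

Order a: b = (1, 1, 2, 3, 3, 4, 5, 7).
  b_1=1 ≤ 1
  b_2=1 ≤ 2
  b_3=2 ≤ 3
  b_4=3 ≤ 4
  b_5=3 ≤ 5
  b_6=4 ≤ 6
  b_7=5 ≤ 7
  b_8=7 ≤ 8
All bounds hold ⇒ YES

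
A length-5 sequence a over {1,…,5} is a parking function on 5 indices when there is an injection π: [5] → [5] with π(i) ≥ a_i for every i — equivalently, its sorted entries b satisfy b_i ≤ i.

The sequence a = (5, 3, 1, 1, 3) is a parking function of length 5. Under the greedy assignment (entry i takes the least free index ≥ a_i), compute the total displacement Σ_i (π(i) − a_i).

2

Σπ(i) = 1+…+5 = 15; Σa = 5+3+1+1+3 = 13; disp = 15−13 = 2.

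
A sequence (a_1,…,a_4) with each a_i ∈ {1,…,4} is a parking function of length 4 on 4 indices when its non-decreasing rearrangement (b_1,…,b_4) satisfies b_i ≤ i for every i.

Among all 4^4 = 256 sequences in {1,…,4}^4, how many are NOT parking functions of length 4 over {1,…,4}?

|PF| = (5−4)·5^(4−1) = 1×125 = 125 (Konheim–Weiss)
Check (3,2,2,3) → sorted (2,2,3,3): b_1=2>1, not a PF.
Total 256; non-PF = 256−125 = 131

131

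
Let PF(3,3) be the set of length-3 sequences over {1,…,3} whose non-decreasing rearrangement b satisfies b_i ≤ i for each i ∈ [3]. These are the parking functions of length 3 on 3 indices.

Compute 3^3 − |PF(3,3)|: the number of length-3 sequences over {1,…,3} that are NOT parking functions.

Count = (3−3+1)·(3+1)^(3−1) = 1 · 16 = 16 [KW]
One tuple (2,3,3) → sorted (2,3,3): b_1=2>1, not a PF.
So 27 − 16 = 11 fail.

11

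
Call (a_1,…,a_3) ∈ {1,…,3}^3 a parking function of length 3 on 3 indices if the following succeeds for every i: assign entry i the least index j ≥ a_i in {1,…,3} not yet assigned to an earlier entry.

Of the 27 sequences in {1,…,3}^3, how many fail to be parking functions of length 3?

11

#PF = (4−3)·4^(3−1) = 1×16 = 16
Example (2,3,3) → sorted (2,3,3): b_1=2>1, not a PF.
Total 27; non-PF = 27−16 = 11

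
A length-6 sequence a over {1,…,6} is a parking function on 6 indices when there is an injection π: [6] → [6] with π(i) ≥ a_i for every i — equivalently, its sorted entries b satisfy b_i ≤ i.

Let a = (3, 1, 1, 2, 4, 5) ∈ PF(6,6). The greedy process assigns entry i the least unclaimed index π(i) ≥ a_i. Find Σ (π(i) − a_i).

Σπ = 21 ({1..6} each once); Σa = 3+1+1+2+4+5 = 16; disp = 21−16 = 5.

5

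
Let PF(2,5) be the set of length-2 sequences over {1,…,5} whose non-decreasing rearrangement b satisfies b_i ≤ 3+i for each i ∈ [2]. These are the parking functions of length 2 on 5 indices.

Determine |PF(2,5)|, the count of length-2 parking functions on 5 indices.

Count = 4·6^1 = 4·6 = 24
E.g. (1,1) → sorted (1,1): b_i ≤ 3+i ∀i, a PF.

24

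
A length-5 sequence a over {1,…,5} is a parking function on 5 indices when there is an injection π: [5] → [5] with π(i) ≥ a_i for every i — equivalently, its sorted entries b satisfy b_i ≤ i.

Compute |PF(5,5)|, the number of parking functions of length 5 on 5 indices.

1296

Count = (6−5)·6^(5−1) = 1 · 1296 = 1296 [KW]
Check (2,2,2,1,1) → sorted (1,1,2,2,2): b_i ≤ i ∀i, a PF.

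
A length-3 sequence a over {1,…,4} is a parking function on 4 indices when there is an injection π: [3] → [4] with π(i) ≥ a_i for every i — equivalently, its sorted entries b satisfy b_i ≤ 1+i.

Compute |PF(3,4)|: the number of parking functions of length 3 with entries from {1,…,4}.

|PF| = (4−3+1)·(4+1)^(3−1) = 2 · 25 = 50 [KW]
Example (3,4,2) → sorted (2,3,4): b_i ≤ 1+i ∀i, a PF.

50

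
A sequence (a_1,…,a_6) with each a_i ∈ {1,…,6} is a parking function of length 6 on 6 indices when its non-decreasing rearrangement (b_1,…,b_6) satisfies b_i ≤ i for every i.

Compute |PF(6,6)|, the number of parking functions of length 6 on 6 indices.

16807

#PF = (6+1−6)·(6+1)^{6−1} = 1 · 16807 = 16807
Check (4,1,2,3,5,6) → sorted (1,2,3,4,5,6): b_i ≤ i ∀i, a PF.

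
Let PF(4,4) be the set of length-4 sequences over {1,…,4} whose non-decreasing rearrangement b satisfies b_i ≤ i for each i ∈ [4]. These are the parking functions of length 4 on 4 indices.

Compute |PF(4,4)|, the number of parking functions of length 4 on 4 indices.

#PF = (5−4)·5^(4−1) = 1×125 = 125
Check (2,1,3,4) → sorted (1,2,3,4): b_i ≤ i ∀i, a PF.

125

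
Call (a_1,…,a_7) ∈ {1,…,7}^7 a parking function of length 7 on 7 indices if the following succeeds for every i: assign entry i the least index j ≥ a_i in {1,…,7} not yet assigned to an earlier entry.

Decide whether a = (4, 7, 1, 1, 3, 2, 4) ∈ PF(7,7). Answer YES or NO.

YES

Order a: b = (1, 1, 2, 3, 4, 4, 7).
  b_1=1 ≤ 1
  b_2=1 ≤ 2
  b_3=2 ≤ 3
  b_4=3 ≤ 4
  b_5=4 ≤ 5
  b_6=4 ≤ 6
  b_7=7 ≤ 7
All bounds hold ⇒ YES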